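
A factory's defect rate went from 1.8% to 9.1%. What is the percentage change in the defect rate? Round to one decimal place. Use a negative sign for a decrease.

The change is 9.1 − 1.8 = 7.3 percentage points.
Relative to the original 1.8%, that is 7.3 ÷ 1.8 ≈ 405.6%.

405.6%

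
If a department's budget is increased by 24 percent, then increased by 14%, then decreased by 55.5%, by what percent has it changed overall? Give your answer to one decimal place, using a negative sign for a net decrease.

-37.1%

The combined multiplier is 1.24 × 1.14 × 0.445 = 0.629052.
That corresponds to a decrease of 37.1%.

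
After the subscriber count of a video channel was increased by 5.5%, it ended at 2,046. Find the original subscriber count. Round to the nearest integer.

The overall multiplier applied was 1.055.
So the original subscriber count was 2,046 ÷ 1.055 ≈ 1,939.

1,939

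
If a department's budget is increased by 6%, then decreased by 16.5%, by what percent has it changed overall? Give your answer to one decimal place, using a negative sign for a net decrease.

A 6% increase multiplies by 1.06.
Then a 16.5% decrease: 1.06 × 0.835 = 0.8851.
Overall factor 0.8851, i.e. -11.5%.

-11.5%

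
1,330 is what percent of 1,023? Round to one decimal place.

130.0%

1,330 ÷ 1,023 ≈ 130.0%.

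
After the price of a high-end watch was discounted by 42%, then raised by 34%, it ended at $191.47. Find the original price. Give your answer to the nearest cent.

$246.36

The overall multiplier applied was 0.58 × 1.34 = 0.7772.
So the original price was $191.47 ÷ 0.7772 ≈ $246.36.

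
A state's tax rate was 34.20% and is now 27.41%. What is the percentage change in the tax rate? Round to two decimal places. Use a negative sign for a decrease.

The change is 27.41 − 34.20 = -6.79 percentage points.
Relative to the original 34.20%, that is -6.79 ÷ 34.20 ≈ -19.85%.

-19.85%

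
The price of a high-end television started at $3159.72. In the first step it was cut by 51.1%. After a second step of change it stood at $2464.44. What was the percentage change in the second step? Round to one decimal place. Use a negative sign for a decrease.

59.5%

After the first step: $3159.72 × 0.489 = $1545.10308.
Second-step multiplier: $2464.44 ÷ $1545.10308 ≈ 1.595.
That is a change of 59.5%.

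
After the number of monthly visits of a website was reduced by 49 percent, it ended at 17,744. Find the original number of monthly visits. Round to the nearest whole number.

The overall multiplier applied was 0.51.
So the original number of monthly visits was 17,744 ÷ 0.51 ≈ 34,792.

34,792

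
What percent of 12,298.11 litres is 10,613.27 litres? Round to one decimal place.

10,613.27 litres ÷ 12,298.11 litres ≈ 86.3%.

86.3%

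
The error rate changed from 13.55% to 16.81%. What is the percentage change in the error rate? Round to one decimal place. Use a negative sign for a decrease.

24.1%

The change is 16.81 − 13.55 = 3.26 percentage points.
Relative to the original 13.55%, that is 3.26 ÷ 13.55 ≈ 24.1%.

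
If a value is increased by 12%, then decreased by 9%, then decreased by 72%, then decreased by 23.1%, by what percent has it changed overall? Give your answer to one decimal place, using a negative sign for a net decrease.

A 12% increase multiplies by 1.12.
Then a 9% decrease: 1.12 × 0.91 = 1.0192.
Then a 72% decrease: 1.0192 × 0.28 = 0.285376.
Then a 23.1% decrease: 0.285376 × 0.769 = 0.219454144.
Overall factor 0.219454144, i.e. -78.1%.

-78.1%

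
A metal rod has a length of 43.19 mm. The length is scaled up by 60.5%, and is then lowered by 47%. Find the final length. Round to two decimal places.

Apply the 60.5% increase: 43.19 × 1.605 = 69.31995.
Apply the 47% decrease: 69.31995 × 0.53 = 36.7395735 ≈ 36.74.

36.74 mm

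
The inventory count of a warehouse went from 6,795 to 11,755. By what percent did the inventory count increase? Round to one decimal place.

Change: 11,755 − 6,795 = 4,960.
Relative to the original: 4,960 ÷ 6,795 ≈ 73.0%.
So the inventory count increased by 73.0%.

73.0%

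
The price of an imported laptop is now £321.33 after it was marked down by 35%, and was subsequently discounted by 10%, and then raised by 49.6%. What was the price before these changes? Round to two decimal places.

Undoing the 49.6% increase: £321.33 ÷ 1.496 ≈ £214.792781.
Undoing the 10% decrease: £214.792781 ÷ 0.9 ≈ £238.658646.
Undoing the 35% decrease: £238.658646 ÷ 0.65 ≈ £367.17.

£367.17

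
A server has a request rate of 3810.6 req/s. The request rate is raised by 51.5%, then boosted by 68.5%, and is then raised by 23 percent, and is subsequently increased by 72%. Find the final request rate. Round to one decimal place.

20579.7 req/s

After the 51.5% increase: 3810.6 × 1.515 = 5773.059.
68.5% increase: 5773.059 × 1.685 = 9727.604415.
Apply the 23% increase: 9727.604415 × 1.23 = 11964.95343045.
72% increase: 11964.95343045 × 1.72 = 20579.719900374 ≈ 20579.7.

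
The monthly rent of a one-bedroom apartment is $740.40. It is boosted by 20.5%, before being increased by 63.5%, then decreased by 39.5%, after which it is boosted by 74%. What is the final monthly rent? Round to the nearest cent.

Each change multiplies by a factor: 1.205 × 1.635 × 0.605 × 1.74 = 2.0740032225.
$740.40 × 2.0740032225 = $1535.591985939 ≈ $1535.59.

$1535.59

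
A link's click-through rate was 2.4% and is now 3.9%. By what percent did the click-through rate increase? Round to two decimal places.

62.50%

The change is 3.9 − 2.4 = 1.5 percentage points.
Relative to the original 2.4%, that is 1.5 ÷ 2.4 = 62.50%.
So the click-through rate rose by 62.50%.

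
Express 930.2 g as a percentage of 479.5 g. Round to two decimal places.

930.2 g ÷ 479.5 g ≈ 193.99%.

193.99%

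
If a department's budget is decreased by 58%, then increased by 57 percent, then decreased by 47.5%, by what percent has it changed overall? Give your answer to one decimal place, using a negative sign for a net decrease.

A 58% decrease multiplies by 0.42.
Then a 57% increase: 0.42 × 1.57 = 0.6594.
Then a 47.5% decrease: 0.6594 × 0.525 = 0.346185.
Overall factor 0.346185, i.e. -65.4%.

-65.4%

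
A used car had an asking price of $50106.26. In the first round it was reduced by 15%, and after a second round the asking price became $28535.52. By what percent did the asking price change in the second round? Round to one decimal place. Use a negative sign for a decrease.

-33.0%

After the first round: $50106.26 × 0.85 = $42590.321.
Second-round multiplier: $28535.52 ÷ $42590.321 ≈ 0.67.
That is a change of -33.0%.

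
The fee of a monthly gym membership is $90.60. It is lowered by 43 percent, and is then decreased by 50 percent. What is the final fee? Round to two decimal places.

Each change multiplies by a factor: 0.57 × 0.5 = 0.285.
$90.60 × 0.285 = $25.821 ≈ $25.82.

$25.82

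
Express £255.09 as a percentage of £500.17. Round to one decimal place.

51.0%

£255.09 ÷ £500.17 ≈ 51.0%.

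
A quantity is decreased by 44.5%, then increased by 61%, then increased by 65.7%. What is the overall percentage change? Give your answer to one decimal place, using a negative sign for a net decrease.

The combined multiplier is 0.555 × 1.61 × 1.657 = 1.48061235.
That corresponds to an increase of 48.1%.

48.1%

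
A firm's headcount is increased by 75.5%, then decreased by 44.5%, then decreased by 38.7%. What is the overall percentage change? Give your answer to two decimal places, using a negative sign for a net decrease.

-40.29%

A 75.5% increase multiplies by 1.755.
Then a 44.5% decrease: 1.755 × 0.555 = 0.974025.
Then a 38.7% decrease: 0.974025 × 0.613 = 0.597077325.
Overall factor 0.597077325, i.e. -40.29%.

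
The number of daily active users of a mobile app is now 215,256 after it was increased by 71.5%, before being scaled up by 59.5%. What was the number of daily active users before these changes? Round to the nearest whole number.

Undoing the 59.5% increase: 215,256 ÷ 1.595 ≈ 134956.739812.
Undoing the 71.5% increase: 134956.739812 ÷ 1.715 ≈ 78,692.

78,692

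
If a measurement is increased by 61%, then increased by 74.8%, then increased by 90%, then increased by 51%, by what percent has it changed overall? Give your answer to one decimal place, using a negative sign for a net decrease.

The combined multiplier is 1.61 × 1.748 × 1.9 × 1.51 = 8.07416932.
That corresponds to an increase of 707.4%.

707.4%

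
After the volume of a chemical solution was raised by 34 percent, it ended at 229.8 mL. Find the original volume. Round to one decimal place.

The overall multiplier applied was 1.34.
So the original volume was 229.8 ÷ 1.34 ≈ 171.5 mL.

171.5 mL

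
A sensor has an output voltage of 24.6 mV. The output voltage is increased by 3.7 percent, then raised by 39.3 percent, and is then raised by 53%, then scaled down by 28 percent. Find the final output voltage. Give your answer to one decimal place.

39.1 mV

After the 3.7% increase: 24.6 × 1.037 = 25.5102.
After the 39.3% increase: 25.5102 × 1.393 = 35.5357086.
After the 53% increase: 35.5357086 × 1.53 = 54.369634158.
Apply the 28% decrease: 54.369634158 × 0.72 = 39.14613659376 ≈ 39.1.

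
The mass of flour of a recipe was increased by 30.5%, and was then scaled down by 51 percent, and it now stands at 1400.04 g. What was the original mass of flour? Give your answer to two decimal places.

2189.44 g

The overall multiplier applied was 1.305 × 0.49 = 0.63945.
So the original mass of flour was 1400.04 ÷ 0.63945 ≈ 2189.44 g.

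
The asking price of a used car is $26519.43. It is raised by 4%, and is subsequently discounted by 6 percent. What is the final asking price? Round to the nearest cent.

Each change multiplies by a factor: 1.04 × 0.94 = 0.9776.
$26519.43 × 0.9776 = $25925.394768 ≈ $25925.39.

$25925.39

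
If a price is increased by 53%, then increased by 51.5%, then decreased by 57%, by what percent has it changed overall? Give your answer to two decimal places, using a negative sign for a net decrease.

A 53% increase multiplies by 1.53.
Then a 51.5% increase: 1.53 × 1.515 = 2.31795.
Then a 57% decrease: 2.31795 × 0.43 = 0.9967185.
Overall factor 0.9967185, i.e. -0.33%.

-0.33%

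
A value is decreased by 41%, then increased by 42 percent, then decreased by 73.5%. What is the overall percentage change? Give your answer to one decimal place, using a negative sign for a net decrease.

A 41% decrease multiplies by 0.59.
Then a 42% increase: 0.59 × 1.42 = 0.8378.
Then a 73.5% decrease: 0.8378 × 0.265 = 0.222017.
Overall factor 0.222017, i.e. -77.8%.

-77.8%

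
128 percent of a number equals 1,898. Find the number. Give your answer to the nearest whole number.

1,898 ÷ 1.28 ≈ 1,483.

1,483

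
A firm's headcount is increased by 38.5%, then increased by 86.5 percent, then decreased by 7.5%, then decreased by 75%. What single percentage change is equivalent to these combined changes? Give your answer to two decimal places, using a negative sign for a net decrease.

The combined multiplier is 1.385 × 1.865 × 0.925 × 0.25 = 0.59732453125.
That corresponds to a decrease of 40.27%.

-40.27%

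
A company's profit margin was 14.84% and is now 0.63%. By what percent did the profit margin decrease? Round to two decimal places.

The change is 0.63 − 14.84 = -14.21 percentage points.
Relative to the original 14.84%, that is -14.21 ÷ 14.84 ≈ -95.75%.
So the profit margin fell by 95.75%.

95.75%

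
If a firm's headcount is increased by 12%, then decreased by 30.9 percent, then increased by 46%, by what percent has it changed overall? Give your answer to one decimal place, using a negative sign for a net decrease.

13.0%

The combined multiplier is 1.12 × 0.691 × 1.46 = 1.1299232.
That corresponds to an increase of 13.0%.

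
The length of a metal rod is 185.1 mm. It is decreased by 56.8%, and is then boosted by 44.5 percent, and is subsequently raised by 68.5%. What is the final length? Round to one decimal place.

194.7 mm

Each change multiplies by a factor: 0.432 × 1.445 × 1.685 = 1.0518444.
185.1 × 1.0518444 = 194.69639844 ≈ 194.7.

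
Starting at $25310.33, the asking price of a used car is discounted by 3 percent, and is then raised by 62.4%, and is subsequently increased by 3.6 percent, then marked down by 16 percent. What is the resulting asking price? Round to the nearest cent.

After the 3% decrease: $25310.33 × 0.97 = $24551.0201.
After the 62.4% increase: $24551.0201 × 1.624 = $39870.8566424.
3.6% increase: $39870.8566424 × 1.036 = $41306.2074815264.
16% decrease: $41306.2074815264 × 0.84 = $34697.214284482176 ≈ $34697.21.

$34697.21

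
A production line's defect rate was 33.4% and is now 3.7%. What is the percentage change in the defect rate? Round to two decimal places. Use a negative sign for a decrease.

The change is 3.7 − 33.4 = -29.7 percentage points.
Relative to the original 33.4%, that is -29.7 ÷ 33.4 ≈ -88.92%.

-88.92%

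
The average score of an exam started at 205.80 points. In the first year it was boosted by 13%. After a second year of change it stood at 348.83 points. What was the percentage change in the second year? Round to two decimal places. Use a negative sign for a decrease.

50.00%

After the first year: 205.80 × 1.13 = 232.554.
Second-year multiplier: 348.83 ÷ 232.554 ≈ 1.499996.
That is a change of 50.00%.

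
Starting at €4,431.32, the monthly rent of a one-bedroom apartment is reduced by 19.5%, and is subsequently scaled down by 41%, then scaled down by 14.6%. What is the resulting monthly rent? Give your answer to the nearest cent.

€1,797.38

19.5% decrease: €4,431.32 × 0.805 = €3567.2126.
Apply the 41% decrease: €3567.2126 × 0.59 = €2104.655434.
14.6% decrease: €2104.655434 × 0.854 = €1797.375740636 ≈ €1,797.38.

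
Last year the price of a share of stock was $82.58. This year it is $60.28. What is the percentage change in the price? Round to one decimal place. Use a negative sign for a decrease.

-27.0%

Change: $60.28 − $82.58 = -$22.30.
Relative to the original: -$22.30 ÷ $82.58 ≈ -27.0%.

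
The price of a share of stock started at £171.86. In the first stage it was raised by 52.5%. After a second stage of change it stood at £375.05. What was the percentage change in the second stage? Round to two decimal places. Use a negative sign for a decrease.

After the first stage: £171.86 × 1.525 = £262.0865.
Second-stage multiplier: £375.05 ÷ £262.0865 ≈ 1.431016.
That is a change of 43.10%.

43.10%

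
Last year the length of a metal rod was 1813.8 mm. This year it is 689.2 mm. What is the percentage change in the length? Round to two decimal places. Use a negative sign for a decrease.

-62.00%

Change: 689.2 − 1813.8 = -1124.6.
Relative to the original: -1124.6 ÷ 1813.8 ≈ -62.00%.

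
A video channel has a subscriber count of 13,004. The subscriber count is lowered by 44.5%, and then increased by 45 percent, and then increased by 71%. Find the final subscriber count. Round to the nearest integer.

17,895

Apply the 44.5% decrease: 13,004 × 0.555 = 7217.22.
Apply the 45% increase: 7217.22 × 1.45 = 10464.969.
After the 71% increase: 10464.969 × 1.71 = 17895.09699 ≈ 17,895.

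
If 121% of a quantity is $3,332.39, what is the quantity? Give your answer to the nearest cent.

$2,754.04

$3,332.39 ÷ 1.21 ≈ $2,754.04.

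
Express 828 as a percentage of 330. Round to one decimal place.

828 ÷ 330 ≈ 250.9%.

250.9%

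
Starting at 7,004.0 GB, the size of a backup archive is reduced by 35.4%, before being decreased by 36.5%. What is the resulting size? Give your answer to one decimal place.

Each change multiplies by a factor: 0.646 × 0.635 = 0.41021.
7,004.0 × 0.41021 = 2873.11084 ≈ 2,873.1.

2,873.1 GB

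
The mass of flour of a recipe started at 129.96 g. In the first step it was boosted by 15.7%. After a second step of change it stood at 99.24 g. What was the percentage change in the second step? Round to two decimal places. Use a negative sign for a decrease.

-34.00%

After the first step: 129.96 × 1.157 = 150.36372.
Second-step multiplier: 99.24 ÷ 150.36372 ≈ 0.66.
That is a change of -34.00%.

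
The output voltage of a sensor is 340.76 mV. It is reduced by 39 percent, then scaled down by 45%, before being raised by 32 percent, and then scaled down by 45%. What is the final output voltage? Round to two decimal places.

83.00 mV

Each change multiplies by a factor: 0.61 × 0.55 × 1.32 × 0.55 = 0.243573.
340.76 × 0.243573 = 82.99993548 ≈ 83.00.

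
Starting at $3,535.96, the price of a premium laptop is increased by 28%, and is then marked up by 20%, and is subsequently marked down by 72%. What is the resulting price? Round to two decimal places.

Apply the 28% increase: $3,535.96 × 1.28 = $4526.0288.
20% increase: $4526.0288 × 1.2 = $5431.23456.
After the 72% decrease: $5431.23456 × 0.28 = $1520.7456768 ≈ $1,520.75.

$1,520.75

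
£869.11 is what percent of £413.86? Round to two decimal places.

210.00%

£869.11 ÷ £413.86 ≈ 210.00%.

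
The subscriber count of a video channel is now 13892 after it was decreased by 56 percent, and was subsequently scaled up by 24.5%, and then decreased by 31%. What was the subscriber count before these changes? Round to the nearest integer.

The overall multiplier applied was 0.44 × 1.245 × 0.69 = 0.377982.
So the original subscriber count was 13892 ÷ 0.377982 ≈ 36753.

36753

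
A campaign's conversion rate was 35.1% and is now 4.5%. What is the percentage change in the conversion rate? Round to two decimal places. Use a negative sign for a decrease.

The change is 4.5 − 35.1 = -30.6 percentage points.
Relative to the original 35.1%, that is -30.6 ÷ 35.1 ≈ -87.18%.

-87.18%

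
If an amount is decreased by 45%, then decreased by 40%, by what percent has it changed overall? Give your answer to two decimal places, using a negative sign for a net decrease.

The combined multiplier is 0.55 × 0.6 = 0.33.
That corresponds to a decrease of 67.00%.

-67.00%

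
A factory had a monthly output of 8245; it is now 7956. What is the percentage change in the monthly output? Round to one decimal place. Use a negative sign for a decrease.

-3.5%

Change: 7956 − 8245 = -289.
Relative to the original: -289 ÷ 8245 ≈ -3.5%.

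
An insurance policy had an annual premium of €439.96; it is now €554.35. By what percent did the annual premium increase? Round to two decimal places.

26.00%

Change: €554.35 − €439.96 = €114.39.
Relative to the original: €114.39 ÷ €439.96 ≈ 26.00%.
So the annual premium increased by 26.00%.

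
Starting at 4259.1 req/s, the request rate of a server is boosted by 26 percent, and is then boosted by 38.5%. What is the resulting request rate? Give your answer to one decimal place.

Each change multiplies by a factor: 1.26 × 1.385 = 1.7451.
4259.1 × 1.7451 = 7432.55541 ≈ 7432.6.

7432.6 req/s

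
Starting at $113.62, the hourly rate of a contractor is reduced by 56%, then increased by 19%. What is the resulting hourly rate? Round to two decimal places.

56% decrease: $113.62 × 0.44 = $49.9928.
Apply the 19% increase: $49.9928 × 1.19 = $59.491432 ≈ $59.49.

$59.49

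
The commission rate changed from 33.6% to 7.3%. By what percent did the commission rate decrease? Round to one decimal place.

78.3%

The change is 7.3 − 33.6 = -26.3 percentage points.
Relative to the original 33.6%, that is -26.3 ÷ 33.6 ≈ -78.3%.
So the commission rate fell by 78.3%.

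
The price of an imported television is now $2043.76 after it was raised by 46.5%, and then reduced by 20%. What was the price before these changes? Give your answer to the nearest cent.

$1743.82

Undoing the 20% decrease: $2043.76 ÷ 0.8 = $2554.7.
Undoing the 46.5% increase: $2554.7 ÷ 1.465 ≈ $1743.82.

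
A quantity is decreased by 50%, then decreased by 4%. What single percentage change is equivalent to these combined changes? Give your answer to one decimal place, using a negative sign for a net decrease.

The combined multiplier is 0.5 × 0.96 = 0.48.
That corresponds to a decrease of 52.0%.

-52.0%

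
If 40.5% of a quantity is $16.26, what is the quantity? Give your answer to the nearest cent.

$16.26 ÷ 0.405 ≈ $40.15.

$40.15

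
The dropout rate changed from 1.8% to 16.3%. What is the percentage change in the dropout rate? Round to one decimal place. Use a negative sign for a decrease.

The change is 16.3 − 1.8 = 14.5 percentage points.
Relative to the original 1.8%, that is 14.5 ÷ 1.8 ≈ 805.6%.

805.6%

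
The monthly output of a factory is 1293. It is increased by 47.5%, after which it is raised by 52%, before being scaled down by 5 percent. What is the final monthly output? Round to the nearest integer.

Each change multiplies by a factor: 1.475 × 1.52 × 0.95 = 2.1299.
1293 × 2.1299 = 2753.9607 ≈ 2754.

2754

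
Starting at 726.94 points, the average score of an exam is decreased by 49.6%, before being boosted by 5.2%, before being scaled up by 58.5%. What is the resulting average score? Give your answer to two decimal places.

610.91 points

Apply the 49.6% decrease: 726.94 × 0.504 = 366.37776.
5.2% increase: 366.37776 × 1.052 = 385.42940352.
58.5% increase: 385.42940352 × 1.585 = 610.9056045792 ≈ 610.91.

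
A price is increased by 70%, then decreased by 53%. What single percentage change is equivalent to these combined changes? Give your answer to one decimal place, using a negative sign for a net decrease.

A 70% increase multiplies by 1.7.
Then a 53% decrease: 1.7 × 0.47 = 0.799.
Overall factor 0.799, i.e. -20.1%.

-20.1%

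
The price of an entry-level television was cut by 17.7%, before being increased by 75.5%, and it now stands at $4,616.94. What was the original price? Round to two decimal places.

$3,196.52

The overall multiplier applied was 0.823 × 1.755 = 1.444365.
So the original price was $4,616.94 ÷ 1.444365 ≈ $3,196.52.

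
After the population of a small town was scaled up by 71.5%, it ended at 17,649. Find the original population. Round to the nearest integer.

10,291

The overall multiplier applied was 1.715.
So the original population was 17,649 ÷ 1.715 ≈ 10,291.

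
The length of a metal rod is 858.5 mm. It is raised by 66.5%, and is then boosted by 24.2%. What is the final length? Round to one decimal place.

1775.3 mm

66.5% increase: 858.5 × 1.665 = 1429.4025.
After the 24.2% increase: 1429.4025 × 1.242 = 1775.317905 ≈ 1775.3.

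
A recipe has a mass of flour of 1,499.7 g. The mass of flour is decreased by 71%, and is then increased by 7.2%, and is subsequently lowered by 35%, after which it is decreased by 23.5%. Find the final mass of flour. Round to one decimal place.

Each change multiplies by a factor: 0.29 × 1.072 × 0.65 × 0.765 = 0.15458508.
1,499.7 × 0.15458508 = 231.831244476 ≈ 231.8.

231.8 g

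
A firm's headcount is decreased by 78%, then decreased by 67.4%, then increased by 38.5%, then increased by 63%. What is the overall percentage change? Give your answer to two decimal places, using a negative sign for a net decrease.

A 78% decrease multiplies by 0.22.
Then a 67.4% decrease: 0.22 × 0.326 = 0.07172.
Then a 38.5% increase: 0.07172 × 1.385 = 0.0993322.
Then a 63% increase: 0.0993322 × 1.63 = 0.161911486.
Overall factor 0.161911486, i.e. -83.81%.

-83.81%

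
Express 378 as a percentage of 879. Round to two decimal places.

43.00%

378 ÷ 879 ≈ 43.00%.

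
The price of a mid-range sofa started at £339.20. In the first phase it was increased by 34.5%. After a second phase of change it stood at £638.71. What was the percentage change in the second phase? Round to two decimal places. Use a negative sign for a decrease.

After the first phase: £339.20 × 1.345 = £456.224.
Second-phase multiplier: £638.71 ÷ £456.224 ≈ 1.399992.
That is a change of 40.00%.

40.00%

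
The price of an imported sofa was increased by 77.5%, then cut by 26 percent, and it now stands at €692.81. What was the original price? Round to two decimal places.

€527.45

The overall multiplier applied was 1.775 × 0.74 = 1.3135.
So the original price was €692.81 ÷ 1.3135 ≈ €527.45.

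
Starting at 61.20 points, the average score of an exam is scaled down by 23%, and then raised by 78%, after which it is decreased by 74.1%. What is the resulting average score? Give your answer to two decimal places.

21.73 points

After the 23% decrease: 61.20 × 0.77 = 47.124.
After the 78% increase: 47.124 × 1.78 = 83.88072.
74.1% decrease: 83.88072 × 0.259 = 21.72510648 ≈ 21.73.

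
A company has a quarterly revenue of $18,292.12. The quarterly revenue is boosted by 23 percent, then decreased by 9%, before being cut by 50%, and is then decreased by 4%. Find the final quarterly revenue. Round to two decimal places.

Each change multiplies by a factor: 1.23 × 0.91 × 0.5 × 0.96 = 0.537264.
$18,292.12 × 0.537264 = $9827.69755968 ≈ $9,827.70.

$9,827.70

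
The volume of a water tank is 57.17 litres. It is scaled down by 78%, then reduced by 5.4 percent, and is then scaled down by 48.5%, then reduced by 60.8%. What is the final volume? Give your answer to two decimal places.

2.40 litres

Each change multiplies by a factor: 0.22 × 0.946 × 0.515 × 0.392 = 0.0420152656.
57.17 × 0.0420152656 = 2.402012734352 ≈ 2.40.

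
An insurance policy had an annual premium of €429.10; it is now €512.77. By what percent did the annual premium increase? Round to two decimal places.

Change: €512.77 − €429.10 = €83.67.
Relative to the original: €83.67 ÷ €429.10 ≈ 19.50%.
So the annual premium increased by 19.50%.

19.50%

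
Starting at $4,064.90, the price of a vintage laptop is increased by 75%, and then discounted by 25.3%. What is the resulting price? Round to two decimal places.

Each change multiplies by a factor: 1.75 × 0.747 = 1.30725.
$4,064.90 × 1.30725 = $5313.840525 ≈ $5,313.84.

$5,313.84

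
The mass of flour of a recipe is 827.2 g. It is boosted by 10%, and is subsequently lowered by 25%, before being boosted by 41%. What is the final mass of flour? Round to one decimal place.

962.2 g

Apply the 10% increase: 827.2 × 1.1 = 909.92.
After the 25% decrease: 909.92 × 0.75 = 682.44.
After the 41% increase: 682.44 × 1.41 = 962.2404 ≈ 962.2.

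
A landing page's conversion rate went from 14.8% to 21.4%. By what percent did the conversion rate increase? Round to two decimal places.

44.59%

The change is 21.4 − 14.8 = 6.6 percentage points.
Relative to the original 14.8%, that is 6.6 ÷ 14.8 ≈ 44.59%.
So the conversion rate rose by 44.59%.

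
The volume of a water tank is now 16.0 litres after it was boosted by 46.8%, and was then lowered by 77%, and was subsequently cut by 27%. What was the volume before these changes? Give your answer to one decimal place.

The overall multiplier applied was 1.468 × 0.23 × 0.73 = 0.2464772.
So the original volume was 16.0 ÷ 0.2464772 ≈ 64.9 litres.

64.9 litres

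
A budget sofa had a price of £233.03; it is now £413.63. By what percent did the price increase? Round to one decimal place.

77.5%

Change: £413.63 − £233.03 = £180.60.
Relative to the original: £180.60 ÷ £233.03 ≈ 77.5%.
So the price increased by 77.5%.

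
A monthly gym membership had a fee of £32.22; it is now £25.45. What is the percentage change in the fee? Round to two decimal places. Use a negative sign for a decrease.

-21.01%

Change: £25.45 − £32.22 = -£6.77.
Relative to the original: -£6.77 ÷ £32.22 ≈ -21.01%.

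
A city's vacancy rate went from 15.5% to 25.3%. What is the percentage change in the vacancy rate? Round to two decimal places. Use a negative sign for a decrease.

The change is 25.3 − 15.5 = 9.8 percentage points.
Relative to the original 15.5%, that is 9.8 ÷ 15.5 ≈ 63.23%.

63.23%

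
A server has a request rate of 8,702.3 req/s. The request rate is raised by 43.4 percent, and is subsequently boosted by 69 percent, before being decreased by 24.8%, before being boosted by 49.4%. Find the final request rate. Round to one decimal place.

Each change multiplies by a factor: 1.434 × 1.69 × 0.752 × 1.494 = 2.72272822848.
8,702.3 × 2.72272822848 = 23693.997862701504 ≈ 23,694.0.

23,694.0 req/s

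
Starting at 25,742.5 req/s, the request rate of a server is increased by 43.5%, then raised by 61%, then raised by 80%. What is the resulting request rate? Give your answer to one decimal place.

107,053.5 req/s

After the 43.5% increase: 25,742.5 × 1.435 = 36940.4875.
Apply the 61% increase: 36940.4875 × 1.61 = 59474.184875.
After the 80% increase: 59474.184875 × 1.8 = 107053.532775 ≈ 107,053.5.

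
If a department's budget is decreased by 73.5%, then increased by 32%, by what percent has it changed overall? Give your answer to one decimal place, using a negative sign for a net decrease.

A 73.5% decrease multiplies by 0.265.
Then a 32% increase: 0.265 × 1.32 = 0.3498.
Overall factor 0.3498, i.e. -65.0%.

-65.0%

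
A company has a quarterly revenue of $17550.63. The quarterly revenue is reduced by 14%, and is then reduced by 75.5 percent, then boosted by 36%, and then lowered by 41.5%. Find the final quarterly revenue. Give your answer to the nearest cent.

$2942.06

Each change multiplies by a factor: 0.86 × 0.245 × 1.36 × 0.585 = 0.16763292.
$17550.63 × 0.16763292 = $2942.0633547396 ≈ $2942.06.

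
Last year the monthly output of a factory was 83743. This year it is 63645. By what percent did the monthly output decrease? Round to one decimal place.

Change: 63645 − 83743 = -20098.
Relative to the original: -20098 ÷ 83743 ≈ -24.0%.
So the monthly output decreased by 24.0%.

24.0%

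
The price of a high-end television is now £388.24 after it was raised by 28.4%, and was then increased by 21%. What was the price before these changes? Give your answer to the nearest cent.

Undoing the 21% increase: £388.24 ÷ 1.21 ≈ £320.859504.
Undoing the 28.4% increase: £320.859504 ÷ 1.284 ≈ £249.89.

£249.89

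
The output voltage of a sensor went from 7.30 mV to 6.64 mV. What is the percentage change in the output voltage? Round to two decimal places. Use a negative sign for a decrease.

Change: 6.64 − 7.30 = -0.66.
Relative to the original: -0.66 ÷ 7.30 ≈ -9.04%.

-9.04%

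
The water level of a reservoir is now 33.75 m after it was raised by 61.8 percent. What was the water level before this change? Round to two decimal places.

The overall multiplier applied was 1.618.
So the original water level was 33.75 ÷ 1.618 ≈ 20.86 m.

20.86 m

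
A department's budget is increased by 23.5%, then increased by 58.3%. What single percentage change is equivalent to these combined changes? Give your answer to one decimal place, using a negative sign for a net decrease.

A 23.5% increase multiplies by 1.235.
Then a 58.3% increase: 1.235 × 1.583 = 1.955005.
Overall factor 1.955005, i.e. 95.5%.

95.5%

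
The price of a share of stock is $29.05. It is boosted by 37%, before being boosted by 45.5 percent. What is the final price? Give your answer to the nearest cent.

$57.91

37% increase: $29.05 × 1.37 = $39.7985.
After the 45.5% increase: $39.7985 × 1.455 = $57.9068175 ≈ $57.91.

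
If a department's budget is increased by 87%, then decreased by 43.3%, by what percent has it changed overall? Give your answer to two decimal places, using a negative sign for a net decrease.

6.03%

The combined multiplier is 1.87 × 0.567 = 1.06029.
That corresponds to an increase of 6.03%.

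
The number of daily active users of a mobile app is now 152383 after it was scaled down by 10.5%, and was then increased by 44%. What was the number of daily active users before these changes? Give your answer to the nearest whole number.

118236

The overall multiplier applied was 0.895 × 1.44 = 1.2888.
So the original number of daily active users was 152383 ÷ 1.2888 ≈ 118236.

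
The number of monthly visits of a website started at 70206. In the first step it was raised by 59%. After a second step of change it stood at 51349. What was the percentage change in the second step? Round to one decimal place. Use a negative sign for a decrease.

After the first step: 70206 × 1.59 = 111627.54.
Second-step multiplier: 51349 ÷ 111627.54 ≈ 0.46.
That is a change of -54.0%.

-54.0%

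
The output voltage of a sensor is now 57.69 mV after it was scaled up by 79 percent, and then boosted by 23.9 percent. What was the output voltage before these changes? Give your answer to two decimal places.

The overall multiplier applied was 1.79 × 1.239 = 2.21781.
So the original output voltage was 57.69 ÷ 2.21781 ≈ 26.01 mV.

26.01 mV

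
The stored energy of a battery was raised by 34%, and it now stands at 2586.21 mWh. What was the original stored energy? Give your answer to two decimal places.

The overall multiplier applied was 1.34.
So the original stored energy was 2586.21 ÷ 1.34 ≈ 1930.01 mWh.

1930.01 mWh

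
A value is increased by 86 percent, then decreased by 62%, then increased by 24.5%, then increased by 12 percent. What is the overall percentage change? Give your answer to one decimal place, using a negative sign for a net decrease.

-1.4%

The combined multiplier is 1.86 × 0.38 × 1.245 × 1.12 = 0.98556192.
That corresponds to a decrease of 1.4%.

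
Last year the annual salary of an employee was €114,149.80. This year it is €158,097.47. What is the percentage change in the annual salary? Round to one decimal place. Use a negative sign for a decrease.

Change: €158,097.47 − €114,149.80 = €43,947.67.
Relative to the original: €43,947.67 ÷ €114,149.80 ≈ 38.5%.

38.5%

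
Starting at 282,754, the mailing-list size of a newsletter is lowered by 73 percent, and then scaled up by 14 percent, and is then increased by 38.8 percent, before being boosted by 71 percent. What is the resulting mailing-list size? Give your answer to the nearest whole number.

After the 73% decrease: 282,754 × 0.27 = 76343.58.
Apply the 14% increase: 76343.58 × 1.14 = 87031.6812.
Apply the 38.8% increase: 87031.6812 × 1.388 = 120799.9735056.
71% increase: 120799.9735056 × 1.71 = 206567.954694576 ≈ 206,568.

206,568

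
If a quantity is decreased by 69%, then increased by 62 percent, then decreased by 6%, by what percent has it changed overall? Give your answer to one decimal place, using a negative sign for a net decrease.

A 69% decrease multiplies by 0.31.
Then a 62% increase: 0.31 × 1.62 = 0.5022.
Then a 6% decrease: 0.5022 × 0.94 = 0.472068.
Overall factor 0.472068, i.e. -52.8%.

-52.8%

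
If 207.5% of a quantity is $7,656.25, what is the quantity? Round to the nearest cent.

$7,656.25 ÷ 2.075 ≈ $3,689.76.

$3,689.76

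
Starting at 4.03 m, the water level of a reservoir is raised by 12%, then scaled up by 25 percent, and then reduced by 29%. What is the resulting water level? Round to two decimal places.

Each change multiplies by a factor: 1.12 × 1.25 × 0.71 = 0.994.
4.03 × 0.994 = 4.00582 ≈ 4.01.

4.01 m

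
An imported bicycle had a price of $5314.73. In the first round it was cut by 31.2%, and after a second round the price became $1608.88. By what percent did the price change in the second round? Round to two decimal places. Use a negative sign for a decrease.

After the first round: $5314.73 × 0.688 = $3656.53424.
Second-round multiplier: $1608.88 ÷ $3656.53424 ≈ 0.440001.
That is a change of -56.00%.

-56.00%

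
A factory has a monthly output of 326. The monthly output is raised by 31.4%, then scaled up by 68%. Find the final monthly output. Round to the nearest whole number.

After the 31.4% increase: 326 × 1.314 = 428.364.
After the 68% increase: 428.364 × 1.68 = 719.65152 ≈ 720.

720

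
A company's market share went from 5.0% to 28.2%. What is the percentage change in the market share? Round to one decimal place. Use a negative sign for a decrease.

464.0%

The change is 28.2 − 5.0 = 23.2 percentage points.
Relative to the original 5.0%, that is 23.2 ÷ 5.0 = 464.0%.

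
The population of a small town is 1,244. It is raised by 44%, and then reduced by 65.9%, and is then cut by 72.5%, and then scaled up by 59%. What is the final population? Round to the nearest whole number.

Each change multiplies by a factor: 1.44 × 0.341 × 0.275 × 1.59 = 0.21470724.
1,244 × 0.21470724 = 267.09580656 ≈ 267.

267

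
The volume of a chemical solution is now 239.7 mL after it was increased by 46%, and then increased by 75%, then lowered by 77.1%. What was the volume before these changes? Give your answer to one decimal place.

409.7 mL

The overall multiplier applied was 1.46 × 1.75 × 0.229 = 0.585095.
So the original volume was 239.7 ÷ 0.585095 ≈ 409.7 mL.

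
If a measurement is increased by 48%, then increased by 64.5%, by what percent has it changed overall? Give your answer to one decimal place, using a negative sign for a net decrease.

143.5%

A 48% increase multiplies by 1.48.
Then a 64.5% increase: 1.48 × 1.645 = 2.4346.
Overall factor 2.4346, i.e. 143.5%.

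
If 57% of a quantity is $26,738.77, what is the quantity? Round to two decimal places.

$46,910.12

$26,738.77 ÷ 0.57 ≈ $46,910.12.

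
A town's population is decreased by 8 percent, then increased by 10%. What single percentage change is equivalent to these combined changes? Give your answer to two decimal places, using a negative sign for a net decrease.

1.20%

An 8% decrease multiplies by 0.92.
Then a 10% increase: 0.92 × 1.1 = 1.012.
Overall factor 1.012, i.e. 1.20%.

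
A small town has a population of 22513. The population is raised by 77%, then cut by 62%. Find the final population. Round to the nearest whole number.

15142

Apply the 77% increase: 22513 × 1.77 = 39848.01.
After the 62% decrease: 39848.01 × 0.38 = 15142.2438 ≈ 15142.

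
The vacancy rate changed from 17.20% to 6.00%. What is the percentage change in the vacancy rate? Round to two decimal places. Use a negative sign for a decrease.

-65.12%

The change is 6.00 − 17.20 = -11.20 percentage points.
Relative to the original 17.20%, that is -11.20 ÷ 17.20 ≈ -65.12%.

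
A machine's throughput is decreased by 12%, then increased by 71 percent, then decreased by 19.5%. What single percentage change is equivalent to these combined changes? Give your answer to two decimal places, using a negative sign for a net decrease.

The combined multiplier is 0.88 × 1.71 × 0.805 = 1.211364.
That corresponds to an increase of 21.14%.

21.14%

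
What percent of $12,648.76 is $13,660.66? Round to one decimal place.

$13,660.66 ÷ $12,648.76 ≈ 108.0%.

108.0%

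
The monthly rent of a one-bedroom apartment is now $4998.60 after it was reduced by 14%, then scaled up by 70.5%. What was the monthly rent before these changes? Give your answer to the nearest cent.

Undoing the 70.5% increase: $4998.60 ÷ 1.705 ≈ $2931.730205.
Undoing the 14% decrease: $2931.730205 ÷ 0.86 ≈ $3408.99.

$3408.99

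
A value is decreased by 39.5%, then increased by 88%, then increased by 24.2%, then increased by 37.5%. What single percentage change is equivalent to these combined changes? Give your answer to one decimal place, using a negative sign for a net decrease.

The combined multiplier is 0.605 × 1.88 × 1.242 × 1.375 = 1.94239485.
That corresponds to an increase of 94.2%.

94.2%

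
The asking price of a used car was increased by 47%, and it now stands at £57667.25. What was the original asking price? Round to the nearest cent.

The overall multiplier applied was 1.47.
So the original asking price was £57667.25 ÷ 1.47 ≈ £39229.42.

£39229.42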